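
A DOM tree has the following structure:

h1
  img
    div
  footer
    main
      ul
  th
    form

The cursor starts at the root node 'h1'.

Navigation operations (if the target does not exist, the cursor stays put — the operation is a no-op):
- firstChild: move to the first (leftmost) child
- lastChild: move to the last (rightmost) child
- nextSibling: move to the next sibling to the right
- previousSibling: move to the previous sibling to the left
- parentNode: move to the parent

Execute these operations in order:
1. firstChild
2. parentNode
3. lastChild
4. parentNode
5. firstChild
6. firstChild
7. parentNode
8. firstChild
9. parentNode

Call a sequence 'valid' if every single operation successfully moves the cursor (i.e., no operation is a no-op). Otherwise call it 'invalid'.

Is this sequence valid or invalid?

After 1 (firstChild): img
After 2 (parentNode): h1
After 3 (lastChild): th
After 4 (parentNode): h1
After 5 (firstChild): img
After 6 (firstChild): div
After 7 (parentNode): img
After 8 (firstChild): div
After 9 (parentNode): img

Answer: valid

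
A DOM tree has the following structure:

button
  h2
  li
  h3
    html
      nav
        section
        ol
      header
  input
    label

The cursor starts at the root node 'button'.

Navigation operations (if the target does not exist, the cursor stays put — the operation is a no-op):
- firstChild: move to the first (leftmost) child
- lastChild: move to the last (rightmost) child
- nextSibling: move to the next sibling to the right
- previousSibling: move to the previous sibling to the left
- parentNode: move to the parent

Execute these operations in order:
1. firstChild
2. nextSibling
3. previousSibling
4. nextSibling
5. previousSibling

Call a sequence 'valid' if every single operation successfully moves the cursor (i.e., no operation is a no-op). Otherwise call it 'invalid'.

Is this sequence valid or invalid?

After 1 (firstChild): h2
After 2 (nextSibling): li
After 3 (previousSibling): h2
After 4 (nextSibling): li
After 5 (previousSibling): h2

Answer: valid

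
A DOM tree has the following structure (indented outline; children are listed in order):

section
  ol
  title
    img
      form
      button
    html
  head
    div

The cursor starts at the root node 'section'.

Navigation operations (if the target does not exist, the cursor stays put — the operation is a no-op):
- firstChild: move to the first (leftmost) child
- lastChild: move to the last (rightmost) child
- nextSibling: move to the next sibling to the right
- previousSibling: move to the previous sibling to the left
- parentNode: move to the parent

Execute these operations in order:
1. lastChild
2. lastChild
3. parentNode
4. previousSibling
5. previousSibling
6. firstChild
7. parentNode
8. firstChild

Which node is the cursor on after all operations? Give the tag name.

After 1 (lastChild): head
After 2 (lastChild): div
After 3 (parentNode): head
After 4 (previousSibling): title
After 5 (previousSibling): ol
After 6 (firstChild): ol (no-op, stayed)
After 7 (parentNode): section
After 8 (firstChild): ol

Answer: ol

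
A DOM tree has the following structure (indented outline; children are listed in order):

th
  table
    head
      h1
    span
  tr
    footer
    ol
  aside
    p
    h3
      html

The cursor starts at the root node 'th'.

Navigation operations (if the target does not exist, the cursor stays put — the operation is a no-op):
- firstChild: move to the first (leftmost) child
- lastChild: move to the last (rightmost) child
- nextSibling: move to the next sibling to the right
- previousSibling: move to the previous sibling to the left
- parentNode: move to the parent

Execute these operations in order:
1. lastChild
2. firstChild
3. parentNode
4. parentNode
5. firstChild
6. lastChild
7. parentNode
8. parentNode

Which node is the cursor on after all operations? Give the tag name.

After 1 (lastChild): aside
After 2 (firstChild): p
After 3 (parentNode): aside
After 4 (parentNode): th
After 5 (firstChild): table
After 6 (lastChild): span
After 7 (parentNode): table
After 8 (parentNode): th

Answer: th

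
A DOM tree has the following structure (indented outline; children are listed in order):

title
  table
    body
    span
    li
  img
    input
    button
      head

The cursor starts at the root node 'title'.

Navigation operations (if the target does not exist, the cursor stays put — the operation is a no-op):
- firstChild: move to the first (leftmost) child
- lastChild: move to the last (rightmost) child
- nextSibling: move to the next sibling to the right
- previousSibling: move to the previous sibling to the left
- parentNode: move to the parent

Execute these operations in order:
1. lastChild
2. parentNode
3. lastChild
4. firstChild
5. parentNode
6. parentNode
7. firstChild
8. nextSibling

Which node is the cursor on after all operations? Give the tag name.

Answer: img

Derivation:
After 1 (lastChild): img
After 2 (parentNode): title
After 3 (lastChild): img
After 4 (firstChild): input
After 5 (parentNode): img
After 6 (parentNode): title
After 7 (firstChild): table
After 8 (nextSibling): img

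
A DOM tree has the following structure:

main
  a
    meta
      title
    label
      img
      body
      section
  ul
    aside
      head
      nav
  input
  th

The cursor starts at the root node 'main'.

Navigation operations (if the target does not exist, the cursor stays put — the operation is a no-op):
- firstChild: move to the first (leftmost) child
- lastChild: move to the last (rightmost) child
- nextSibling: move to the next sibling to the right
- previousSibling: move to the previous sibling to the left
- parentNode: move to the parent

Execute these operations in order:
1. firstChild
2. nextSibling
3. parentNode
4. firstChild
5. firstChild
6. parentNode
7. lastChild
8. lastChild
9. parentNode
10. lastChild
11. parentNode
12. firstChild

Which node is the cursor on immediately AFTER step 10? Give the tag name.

After 1 (firstChild): a
After 2 (nextSibling): ul
After 3 (parentNode): main
After 4 (firstChild): a
After 5 (firstChild): meta
After 6 (parentNode): a
After 7 (lastChild): label
After 8 (lastChild): section
After 9 (parentNode): label
After 10 (lastChild): section

Answer: section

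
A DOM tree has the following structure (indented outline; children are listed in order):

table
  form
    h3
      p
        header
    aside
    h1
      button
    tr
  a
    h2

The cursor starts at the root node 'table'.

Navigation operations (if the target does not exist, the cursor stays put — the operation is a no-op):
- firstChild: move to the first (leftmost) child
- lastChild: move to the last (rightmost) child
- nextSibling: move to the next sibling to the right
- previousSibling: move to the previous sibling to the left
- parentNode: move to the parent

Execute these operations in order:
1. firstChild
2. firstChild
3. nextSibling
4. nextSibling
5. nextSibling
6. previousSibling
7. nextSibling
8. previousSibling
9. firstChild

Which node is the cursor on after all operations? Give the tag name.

After 1 (firstChild): form
After 2 (firstChild): h3
After 3 (nextSibling): aside
After 4 (nextSibling): h1
After 5 (nextSibling): tr
After 6 (previousSibling): h1
After 7 (nextSibling): tr
After 8 (previousSibling): h1
After 9 (firstChild): button

Answer: button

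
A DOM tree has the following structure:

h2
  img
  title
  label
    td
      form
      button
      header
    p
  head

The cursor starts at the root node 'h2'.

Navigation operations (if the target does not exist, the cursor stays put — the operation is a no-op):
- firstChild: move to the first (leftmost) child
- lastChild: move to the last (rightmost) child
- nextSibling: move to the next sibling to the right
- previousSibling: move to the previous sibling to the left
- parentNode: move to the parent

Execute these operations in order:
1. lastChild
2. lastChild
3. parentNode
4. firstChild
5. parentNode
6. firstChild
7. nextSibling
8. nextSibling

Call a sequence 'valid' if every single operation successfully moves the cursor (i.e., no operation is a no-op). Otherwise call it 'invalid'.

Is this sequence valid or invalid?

After 1 (lastChild): head
After 2 (lastChild): head (no-op, stayed)
After 3 (parentNode): h2
After 4 (firstChild): img
After 5 (parentNode): h2
After 6 (firstChild): img
After 7 (nextSibling): title
After 8 (nextSibling): label

Answer: invalid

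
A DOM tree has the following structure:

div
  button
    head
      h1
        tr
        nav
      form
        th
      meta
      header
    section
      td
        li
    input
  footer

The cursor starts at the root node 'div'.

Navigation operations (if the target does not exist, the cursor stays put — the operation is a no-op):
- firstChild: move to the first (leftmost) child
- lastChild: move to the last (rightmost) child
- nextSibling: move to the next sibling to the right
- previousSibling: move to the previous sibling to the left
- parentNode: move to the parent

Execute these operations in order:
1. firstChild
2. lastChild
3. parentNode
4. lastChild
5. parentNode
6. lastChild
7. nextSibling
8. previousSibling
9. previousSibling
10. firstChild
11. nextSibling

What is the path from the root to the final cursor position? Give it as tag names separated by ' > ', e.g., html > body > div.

After 1 (firstChild): button
After 2 (lastChild): input
After 3 (parentNode): button
After 4 (lastChild): input
After 5 (parentNode): button
After 6 (lastChild): input
After 7 (nextSibling): input (no-op, stayed)
After 8 (previousSibling): section
After 9 (previousSibling): head
After 10 (firstChild): h1
After 11 (nextSibling): form

Answer: div > button > head > form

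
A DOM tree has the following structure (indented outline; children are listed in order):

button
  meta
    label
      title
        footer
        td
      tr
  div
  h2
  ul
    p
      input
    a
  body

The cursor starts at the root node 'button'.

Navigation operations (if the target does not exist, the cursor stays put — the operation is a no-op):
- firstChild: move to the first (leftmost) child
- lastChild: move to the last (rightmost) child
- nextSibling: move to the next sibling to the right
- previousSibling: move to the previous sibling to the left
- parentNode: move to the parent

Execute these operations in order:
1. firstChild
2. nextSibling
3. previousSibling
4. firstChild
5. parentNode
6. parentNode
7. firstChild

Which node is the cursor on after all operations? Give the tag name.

Answer: meta

Derivation:
After 1 (firstChild): meta
After 2 (nextSibling): div
After 3 (previousSibling): meta
After 4 (firstChild): label
After 5 (parentNode): meta
After 6 (parentNode): button
After 7 (firstChild): meta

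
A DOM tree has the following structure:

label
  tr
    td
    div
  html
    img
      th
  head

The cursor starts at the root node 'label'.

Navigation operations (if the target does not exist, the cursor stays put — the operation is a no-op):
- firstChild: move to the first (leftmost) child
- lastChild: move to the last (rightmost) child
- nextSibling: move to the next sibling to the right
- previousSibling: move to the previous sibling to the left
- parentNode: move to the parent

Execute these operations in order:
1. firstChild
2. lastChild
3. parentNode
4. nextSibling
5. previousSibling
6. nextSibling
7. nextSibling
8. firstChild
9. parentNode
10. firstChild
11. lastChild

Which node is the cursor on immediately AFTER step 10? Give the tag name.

After 1 (firstChild): tr
After 2 (lastChild): div
After 3 (parentNode): tr
After 4 (nextSibling): html
After 5 (previousSibling): tr
After 6 (nextSibling): html
After 7 (nextSibling): head
After 8 (firstChild): head (no-op, stayed)
After 9 (parentNode): label
After 10 (firstChild): tr

Answer: tr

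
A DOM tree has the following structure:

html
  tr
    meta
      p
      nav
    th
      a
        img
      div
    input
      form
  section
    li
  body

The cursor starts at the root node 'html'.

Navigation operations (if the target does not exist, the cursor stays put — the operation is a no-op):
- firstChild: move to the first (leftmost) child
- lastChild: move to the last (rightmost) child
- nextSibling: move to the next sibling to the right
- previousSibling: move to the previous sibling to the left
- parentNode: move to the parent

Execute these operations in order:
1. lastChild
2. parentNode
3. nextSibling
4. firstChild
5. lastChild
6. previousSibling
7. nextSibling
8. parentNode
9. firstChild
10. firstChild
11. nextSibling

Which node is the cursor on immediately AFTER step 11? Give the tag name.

Answer: nav

Derivation:
After 1 (lastChild): body
After 2 (parentNode): html
After 3 (nextSibling): html (no-op, stayed)
After 4 (firstChild): tr
After 5 (lastChild): input
After 6 (previousSibling): th
After 7 (nextSibling): input
After 8 (parentNode): tr
After 9 (firstChild): meta
After 10 (firstChild): p
After 11 (nextSibling): nav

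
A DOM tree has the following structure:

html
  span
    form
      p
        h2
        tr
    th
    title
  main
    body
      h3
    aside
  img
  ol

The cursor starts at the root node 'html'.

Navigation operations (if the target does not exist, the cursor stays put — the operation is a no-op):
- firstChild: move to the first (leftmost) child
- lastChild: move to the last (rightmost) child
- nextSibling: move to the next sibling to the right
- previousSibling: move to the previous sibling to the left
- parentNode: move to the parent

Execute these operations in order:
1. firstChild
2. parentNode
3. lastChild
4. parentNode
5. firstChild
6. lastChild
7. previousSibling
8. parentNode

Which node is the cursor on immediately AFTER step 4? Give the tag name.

After 1 (firstChild): span
After 2 (parentNode): html
After 3 (lastChild): ol
After 4 (parentNode): html

Answer: html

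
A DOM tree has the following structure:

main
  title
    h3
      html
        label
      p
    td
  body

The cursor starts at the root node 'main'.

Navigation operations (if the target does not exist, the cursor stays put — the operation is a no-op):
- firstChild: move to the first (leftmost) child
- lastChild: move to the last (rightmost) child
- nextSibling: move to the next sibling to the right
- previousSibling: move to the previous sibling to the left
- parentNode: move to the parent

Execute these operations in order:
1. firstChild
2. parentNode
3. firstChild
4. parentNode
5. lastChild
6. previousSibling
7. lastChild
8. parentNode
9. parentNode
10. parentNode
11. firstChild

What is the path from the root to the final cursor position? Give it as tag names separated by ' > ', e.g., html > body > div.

After 1 (firstChild): title
After 2 (parentNode): main
After 3 (firstChild): title
After 4 (parentNode): main
After 5 (lastChild): body
After 6 (previousSibling): title
After 7 (lastChild): td
After 8 (parentNode): title
After 9 (parentNode): main
After 10 (parentNode): main (no-op, stayed)
After 11 (firstChild): title

Answer: main > title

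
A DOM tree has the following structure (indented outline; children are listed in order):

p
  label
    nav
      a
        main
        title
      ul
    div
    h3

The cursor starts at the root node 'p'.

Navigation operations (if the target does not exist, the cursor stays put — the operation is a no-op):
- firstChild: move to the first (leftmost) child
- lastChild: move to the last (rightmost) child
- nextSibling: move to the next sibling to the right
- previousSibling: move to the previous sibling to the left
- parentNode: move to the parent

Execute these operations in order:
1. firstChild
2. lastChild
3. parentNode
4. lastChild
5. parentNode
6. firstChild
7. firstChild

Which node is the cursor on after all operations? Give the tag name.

After 1 (firstChild): label
After 2 (lastChild): h3
After 3 (parentNode): label
After 4 (lastChild): h3
After 5 (parentNode): label
After 6 (firstChild): nav
After 7 (firstChild): a

Answer: a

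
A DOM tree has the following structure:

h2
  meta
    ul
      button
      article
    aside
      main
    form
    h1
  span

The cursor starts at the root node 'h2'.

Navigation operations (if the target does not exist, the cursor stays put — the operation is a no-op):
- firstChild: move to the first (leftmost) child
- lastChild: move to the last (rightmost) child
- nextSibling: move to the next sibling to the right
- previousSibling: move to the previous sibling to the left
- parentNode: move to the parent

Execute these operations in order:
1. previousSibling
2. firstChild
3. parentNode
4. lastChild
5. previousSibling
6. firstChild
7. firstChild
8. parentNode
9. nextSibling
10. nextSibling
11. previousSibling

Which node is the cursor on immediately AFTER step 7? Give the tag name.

After 1 (previousSibling): h2 (no-op, stayed)
After 2 (firstChild): meta
After 3 (parentNode): h2
After 4 (lastChild): span
After 5 (previousSibling): meta
After 6 (firstChild): ul
After 7 (firstChild): button

Answer: button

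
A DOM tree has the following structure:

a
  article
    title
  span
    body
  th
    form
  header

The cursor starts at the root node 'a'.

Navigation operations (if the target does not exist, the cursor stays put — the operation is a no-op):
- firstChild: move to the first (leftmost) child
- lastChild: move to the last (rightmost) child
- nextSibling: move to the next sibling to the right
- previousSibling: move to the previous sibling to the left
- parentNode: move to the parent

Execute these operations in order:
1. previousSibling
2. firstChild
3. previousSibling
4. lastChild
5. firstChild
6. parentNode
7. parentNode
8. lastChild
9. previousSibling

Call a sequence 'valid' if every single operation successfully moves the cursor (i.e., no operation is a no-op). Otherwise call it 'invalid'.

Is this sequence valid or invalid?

After 1 (previousSibling): a (no-op, stayed)
After 2 (firstChild): article
After 3 (previousSibling): article (no-op, stayed)
After 4 (lastChild): title
After 5 (firstChild): title (no-op, stayed)
After 6 (parentNode): article
After 7 (parentNode): a
After 8 (lastChild): header
After 9 (previousSibling): th

Answer: invalid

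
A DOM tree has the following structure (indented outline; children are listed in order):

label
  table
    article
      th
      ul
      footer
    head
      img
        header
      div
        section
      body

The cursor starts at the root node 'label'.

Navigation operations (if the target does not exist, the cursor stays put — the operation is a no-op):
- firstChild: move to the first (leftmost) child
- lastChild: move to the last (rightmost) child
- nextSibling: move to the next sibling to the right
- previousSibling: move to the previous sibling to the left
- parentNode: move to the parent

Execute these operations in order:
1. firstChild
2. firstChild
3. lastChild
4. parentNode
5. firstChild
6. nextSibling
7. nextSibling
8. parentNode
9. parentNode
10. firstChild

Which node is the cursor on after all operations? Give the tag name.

Answer: article

Derivation:
After 1 (firstChild): table
After 2 (firstChild): article
After 3 (lastChild): footer
After 4 (parentNode): article
After 5 (firstChild): th
After 6 (nextSibling): ul
After 7 (nextSibling): footer
After 8 (parentNode): article
After 9 (parentNode): table
After 10 (firstChild): article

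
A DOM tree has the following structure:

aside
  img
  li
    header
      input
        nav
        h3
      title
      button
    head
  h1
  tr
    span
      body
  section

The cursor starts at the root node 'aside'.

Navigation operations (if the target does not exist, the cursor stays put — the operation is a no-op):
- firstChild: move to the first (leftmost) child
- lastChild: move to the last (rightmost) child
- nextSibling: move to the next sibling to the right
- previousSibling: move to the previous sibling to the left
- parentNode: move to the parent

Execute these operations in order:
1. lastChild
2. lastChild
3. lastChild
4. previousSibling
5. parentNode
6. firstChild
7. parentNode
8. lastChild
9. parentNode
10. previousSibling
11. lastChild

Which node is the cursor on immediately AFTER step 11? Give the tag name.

After 1 (lastChild): section
After 2 (lastChild): section (no-op, stayed)
After 3 (lastChild): section (no-op, stayed)
After 4 (previousSibling): tr
After 5 (parentNode): aside
After 6 (firstChild): img
After 7 (parentNode): aside
After 8 (lastChild): section
After 9 (parentNode): aside
After 10 (previousSibling): aside (no-op, stayed)
After 11 (lastChild): section

Answer: section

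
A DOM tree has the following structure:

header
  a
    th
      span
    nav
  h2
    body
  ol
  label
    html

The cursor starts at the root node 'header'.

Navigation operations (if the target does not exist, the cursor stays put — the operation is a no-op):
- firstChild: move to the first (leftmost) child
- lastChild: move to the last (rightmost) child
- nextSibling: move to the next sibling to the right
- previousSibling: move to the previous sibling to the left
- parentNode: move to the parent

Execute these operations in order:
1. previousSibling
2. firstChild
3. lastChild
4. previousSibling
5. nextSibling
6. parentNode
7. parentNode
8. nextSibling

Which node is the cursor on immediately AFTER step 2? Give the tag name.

After 1 (previousSibling): header (no-op, stayed)
After 2 (firstChild): a

Answer: a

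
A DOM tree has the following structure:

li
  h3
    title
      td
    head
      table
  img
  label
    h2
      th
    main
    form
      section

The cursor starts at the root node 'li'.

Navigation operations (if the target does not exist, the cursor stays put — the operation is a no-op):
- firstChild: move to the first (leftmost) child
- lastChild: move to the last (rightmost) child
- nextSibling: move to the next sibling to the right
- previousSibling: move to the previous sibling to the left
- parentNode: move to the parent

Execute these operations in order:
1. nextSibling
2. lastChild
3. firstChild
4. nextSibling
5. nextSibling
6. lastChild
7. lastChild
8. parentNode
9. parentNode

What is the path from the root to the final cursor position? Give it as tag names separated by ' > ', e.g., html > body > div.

After 1 (nextSibling): li (no-op, stayed)
After 2 (lastChild): label
After 3 (firstChild): h2
After 4 (nextSibling): main
After 5 (nextSibling): form
After 6 (lastChild): section
After 7 (lastChild): section (no-op, stayed)
After 8 (parentNode): form
After 9 (parentNode): label

Answer: li > label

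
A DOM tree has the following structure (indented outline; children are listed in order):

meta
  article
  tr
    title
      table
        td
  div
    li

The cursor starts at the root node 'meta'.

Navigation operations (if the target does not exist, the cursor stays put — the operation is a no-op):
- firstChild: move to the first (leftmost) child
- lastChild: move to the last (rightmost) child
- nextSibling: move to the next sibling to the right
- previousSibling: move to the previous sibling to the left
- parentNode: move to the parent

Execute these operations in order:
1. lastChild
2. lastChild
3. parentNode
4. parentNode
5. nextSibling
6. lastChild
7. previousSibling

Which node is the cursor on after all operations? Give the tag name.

After 1 (lastChild): div
After 2 (lastChild): li
After 3 (parentNode): div
After 4 (parentNode): meta
After 5 (nextSibling): meta (no-op, stayed)
After 6 (lastChild): div
After 7 (previousSibling): tr

Answer: tr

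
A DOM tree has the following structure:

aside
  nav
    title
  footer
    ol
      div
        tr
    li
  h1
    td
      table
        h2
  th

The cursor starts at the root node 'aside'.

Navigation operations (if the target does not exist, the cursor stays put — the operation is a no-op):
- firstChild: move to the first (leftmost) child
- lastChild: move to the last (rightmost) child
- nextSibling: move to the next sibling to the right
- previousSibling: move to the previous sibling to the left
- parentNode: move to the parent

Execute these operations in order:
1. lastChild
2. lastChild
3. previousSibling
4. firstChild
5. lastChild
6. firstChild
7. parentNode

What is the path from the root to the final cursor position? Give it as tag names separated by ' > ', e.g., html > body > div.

After 1 (lastChild): th
After 2 (lastChild): th (no-op, stayed)
After 3 (previousSibling): h1
After 4 (firstChild): td
After 5 (lastChild): table
After 6 (firstChild): h2
After 7 (parentNode): table

Answer: aside > h1 > td > table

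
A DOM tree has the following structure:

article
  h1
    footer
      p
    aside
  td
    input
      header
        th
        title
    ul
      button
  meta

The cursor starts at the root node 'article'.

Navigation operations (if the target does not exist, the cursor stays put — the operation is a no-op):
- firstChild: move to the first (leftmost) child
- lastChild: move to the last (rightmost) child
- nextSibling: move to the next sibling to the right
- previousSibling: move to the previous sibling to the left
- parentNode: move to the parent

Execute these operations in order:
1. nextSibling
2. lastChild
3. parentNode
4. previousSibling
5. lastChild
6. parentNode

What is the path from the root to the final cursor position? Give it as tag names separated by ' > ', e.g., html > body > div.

After 1 (nextSibling): article (no-op, stayed)
After 2 (lastChild): meta
After 3 (parentNode): article
After 4 (previousSibling): article (no-op, stayed)
After 5 (lastChild): meta
After 6 (parentNode): article

Answer: article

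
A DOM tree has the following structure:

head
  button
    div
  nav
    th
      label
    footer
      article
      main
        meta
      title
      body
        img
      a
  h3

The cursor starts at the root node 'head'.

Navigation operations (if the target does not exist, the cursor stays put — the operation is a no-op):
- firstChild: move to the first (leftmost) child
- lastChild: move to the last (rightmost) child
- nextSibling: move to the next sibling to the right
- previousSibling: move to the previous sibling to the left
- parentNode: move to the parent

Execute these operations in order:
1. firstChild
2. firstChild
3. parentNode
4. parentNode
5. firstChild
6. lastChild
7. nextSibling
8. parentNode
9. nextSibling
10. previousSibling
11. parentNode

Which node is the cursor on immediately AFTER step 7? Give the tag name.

Answer: div

Derivation:
After 1 (firstChild): button
After 2 (firstChild): div
After 3 (parentNode): button
After 4 (parentNode): head
After 5 (firstChild): button
After 6 (lastChild): div
After 7 (nextSibling): div (no-op, stayed)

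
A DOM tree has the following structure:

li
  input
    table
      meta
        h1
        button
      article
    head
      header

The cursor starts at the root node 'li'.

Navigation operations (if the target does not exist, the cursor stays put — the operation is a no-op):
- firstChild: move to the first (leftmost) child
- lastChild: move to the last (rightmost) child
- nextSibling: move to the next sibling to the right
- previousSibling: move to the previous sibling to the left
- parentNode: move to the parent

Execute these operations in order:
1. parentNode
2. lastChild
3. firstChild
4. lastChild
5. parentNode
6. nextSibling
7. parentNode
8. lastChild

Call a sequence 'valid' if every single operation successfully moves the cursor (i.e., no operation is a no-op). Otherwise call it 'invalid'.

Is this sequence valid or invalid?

After 1 (parentNode): li (no-op, stayed)
After 2 (lastChild): input
After 3 (firstChild): table
After 4 (lastChild): article
After 5 (parentNode): table
After 6 (nextSibling): head
After 7 (parentNode): input
After 8 (lastChild): head

Answer: invalid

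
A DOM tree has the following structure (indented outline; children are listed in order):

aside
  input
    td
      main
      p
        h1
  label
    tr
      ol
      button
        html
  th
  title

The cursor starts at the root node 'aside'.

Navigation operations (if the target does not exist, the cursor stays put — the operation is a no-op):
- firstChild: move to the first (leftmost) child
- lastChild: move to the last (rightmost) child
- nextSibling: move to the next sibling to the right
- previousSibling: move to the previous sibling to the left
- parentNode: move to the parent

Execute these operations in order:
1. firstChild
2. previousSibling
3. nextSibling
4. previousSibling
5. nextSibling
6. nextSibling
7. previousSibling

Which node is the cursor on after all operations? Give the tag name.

After 1 (firstChild): input
After 2 (previousSibling): input (no-op, stayed)
After 3 (nextSibling): label
After 4 (previousSibling): input
After 5 (nextSibling): label
After 6 (nextSibling): th
After 7 (previousSibling): label

Answer: label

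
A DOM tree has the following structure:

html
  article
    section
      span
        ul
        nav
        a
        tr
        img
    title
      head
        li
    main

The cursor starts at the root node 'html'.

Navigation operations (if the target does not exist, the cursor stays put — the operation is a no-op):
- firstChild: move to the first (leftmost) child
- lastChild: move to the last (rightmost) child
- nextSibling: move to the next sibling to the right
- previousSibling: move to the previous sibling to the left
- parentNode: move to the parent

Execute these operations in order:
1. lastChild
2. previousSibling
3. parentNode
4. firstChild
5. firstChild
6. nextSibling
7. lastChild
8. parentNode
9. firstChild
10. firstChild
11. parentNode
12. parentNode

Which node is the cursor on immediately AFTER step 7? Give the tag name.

After 1 (lastChild): article
After 2 (previousSibling): article (no-op, stayed)
After 3 (parentNode): html
After 4 (firstChild): article
After 5 (firstChild): section
After 6 (nextSibling): title
After 7 (lastChild): head

Answer: head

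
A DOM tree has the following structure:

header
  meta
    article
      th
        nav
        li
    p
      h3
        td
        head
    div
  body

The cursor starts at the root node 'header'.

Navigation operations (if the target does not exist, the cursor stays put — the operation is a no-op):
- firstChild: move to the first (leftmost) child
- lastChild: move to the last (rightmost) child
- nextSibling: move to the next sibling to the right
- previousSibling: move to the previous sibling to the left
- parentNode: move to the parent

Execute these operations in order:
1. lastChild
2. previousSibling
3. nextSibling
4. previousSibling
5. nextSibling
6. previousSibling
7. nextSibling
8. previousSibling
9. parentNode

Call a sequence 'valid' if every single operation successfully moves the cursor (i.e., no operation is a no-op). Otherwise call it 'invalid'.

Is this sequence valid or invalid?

After 1 (lastChild): body
After 2 (previousSibling): meta
After 3 (nextSibling): body
After 4 (previousSibling): meta
After 5 (nextSibling): body
After 6 (previousSibling): meta
After 7 (nextSibling): body
After 8 (previousSibling): meta
After 9 (parentNode): header

Answer: valid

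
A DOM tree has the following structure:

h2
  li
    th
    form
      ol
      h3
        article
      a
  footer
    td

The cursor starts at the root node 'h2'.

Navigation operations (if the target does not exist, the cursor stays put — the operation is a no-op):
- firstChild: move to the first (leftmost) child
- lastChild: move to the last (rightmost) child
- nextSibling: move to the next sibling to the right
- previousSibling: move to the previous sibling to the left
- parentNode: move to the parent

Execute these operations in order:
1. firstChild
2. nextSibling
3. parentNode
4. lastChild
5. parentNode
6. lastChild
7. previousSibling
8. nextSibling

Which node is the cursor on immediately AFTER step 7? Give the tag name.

Answer: li

Derivation:
After 1 (firstChild): li
After 2 (nextSibling): footer
After 3 (parentNode): h2
After 4 (lastChild): footer
After 5 (parentNode): h2
After 6 (lastChild): footer
After 7 (previousSibling): li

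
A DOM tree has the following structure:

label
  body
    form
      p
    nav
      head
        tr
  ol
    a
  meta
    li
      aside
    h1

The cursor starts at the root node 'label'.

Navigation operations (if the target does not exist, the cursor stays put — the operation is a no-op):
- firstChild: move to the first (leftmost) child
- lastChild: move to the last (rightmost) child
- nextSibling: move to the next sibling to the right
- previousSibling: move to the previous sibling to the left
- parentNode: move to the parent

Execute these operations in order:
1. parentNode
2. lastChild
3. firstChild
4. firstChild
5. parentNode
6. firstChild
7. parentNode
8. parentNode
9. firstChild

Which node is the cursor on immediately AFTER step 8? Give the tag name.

After 1 (parentNode): label (no-op, stayed)
After 2 (lastChild): meta
After 3 (firstChild): li
After 4 (firstChild): aside
After 5 (parentNode): li
After 6 (firstChild): aside
After 7 (parentNode): li
After 8 (parentNode): meta

Answer: meta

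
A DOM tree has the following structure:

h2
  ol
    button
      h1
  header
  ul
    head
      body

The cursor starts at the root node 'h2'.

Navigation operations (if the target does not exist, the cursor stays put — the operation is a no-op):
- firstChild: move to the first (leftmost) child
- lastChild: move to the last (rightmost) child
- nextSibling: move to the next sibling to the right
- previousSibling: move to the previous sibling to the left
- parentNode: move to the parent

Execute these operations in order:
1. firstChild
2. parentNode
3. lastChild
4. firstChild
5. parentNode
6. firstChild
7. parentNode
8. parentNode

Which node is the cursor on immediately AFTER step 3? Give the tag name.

After 1 (firstChild): ol
After 2 (parentNode): h2
After 3 (lastChild): ul

Answer: ul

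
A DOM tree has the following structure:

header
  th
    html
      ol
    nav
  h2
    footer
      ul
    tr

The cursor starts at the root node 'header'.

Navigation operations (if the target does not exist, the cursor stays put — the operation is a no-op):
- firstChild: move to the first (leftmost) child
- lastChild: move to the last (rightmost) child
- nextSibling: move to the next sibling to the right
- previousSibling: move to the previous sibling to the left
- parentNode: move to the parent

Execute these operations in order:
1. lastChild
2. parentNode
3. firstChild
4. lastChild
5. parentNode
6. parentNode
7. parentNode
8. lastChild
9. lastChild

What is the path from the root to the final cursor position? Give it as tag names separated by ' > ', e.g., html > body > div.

Answer: header > h2 > tr

Derivation:
After 1 (lastChild): h2
After 2 (parentNode): header
After 3 (firstChild): th
After 4 (lastChild): nav
After 5 (parentNode): th
After 6 (parentNode): header
After 7 (parentNode): header (no-op, stayed)
After 8 (lastChild): h2
After 9 (lastChild): tr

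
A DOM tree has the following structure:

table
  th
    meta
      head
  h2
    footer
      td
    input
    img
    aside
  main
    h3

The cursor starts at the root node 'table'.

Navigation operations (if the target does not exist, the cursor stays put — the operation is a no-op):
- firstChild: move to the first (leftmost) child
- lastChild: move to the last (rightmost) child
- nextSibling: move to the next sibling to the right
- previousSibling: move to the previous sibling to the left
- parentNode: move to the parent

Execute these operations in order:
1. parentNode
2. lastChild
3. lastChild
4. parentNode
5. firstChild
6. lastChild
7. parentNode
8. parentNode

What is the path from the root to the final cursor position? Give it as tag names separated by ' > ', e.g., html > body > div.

Answer: table

Derivation:
After 1 (parentNode): table (no-op, stayed)
After 2 (lastChild): main
After 3 (lastChild): h3
After 4 (parentNode): main
After 5 (firstChild): h3
After 6 (lastChild): h3 (no-op, stayed)
After 7 (parentNode): main
After 8 (parentNode): table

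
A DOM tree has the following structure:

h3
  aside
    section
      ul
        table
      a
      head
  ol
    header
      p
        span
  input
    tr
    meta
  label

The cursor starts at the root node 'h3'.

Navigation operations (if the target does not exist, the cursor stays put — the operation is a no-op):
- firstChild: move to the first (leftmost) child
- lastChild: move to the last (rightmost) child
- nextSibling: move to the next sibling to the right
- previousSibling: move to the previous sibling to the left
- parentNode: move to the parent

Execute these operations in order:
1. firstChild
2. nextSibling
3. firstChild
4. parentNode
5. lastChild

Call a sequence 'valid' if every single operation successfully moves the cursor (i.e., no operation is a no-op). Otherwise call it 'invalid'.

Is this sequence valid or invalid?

After 1 (firstChild): aside
After 2 (nextSibling): ol
After 3 (firstChild): header
After 4 (parentNode): ol
After 5 (lastChild): header

Answer: valid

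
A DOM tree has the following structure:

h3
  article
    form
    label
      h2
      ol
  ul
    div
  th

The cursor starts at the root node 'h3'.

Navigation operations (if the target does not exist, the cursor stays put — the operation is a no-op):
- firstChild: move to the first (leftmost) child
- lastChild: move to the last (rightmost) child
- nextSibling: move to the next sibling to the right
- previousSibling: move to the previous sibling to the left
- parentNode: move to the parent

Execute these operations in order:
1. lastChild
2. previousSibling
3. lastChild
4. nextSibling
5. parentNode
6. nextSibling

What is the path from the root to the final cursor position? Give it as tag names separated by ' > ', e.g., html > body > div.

After 1 (lastChild): th
After 2 (previousSibling): ul
After 3 (lastChild): div
After 4 (nextSibling): div (no-op, stayed)
After 5 (parentNode): ul
After 6 (nextSibling): th

Answer: h3 > th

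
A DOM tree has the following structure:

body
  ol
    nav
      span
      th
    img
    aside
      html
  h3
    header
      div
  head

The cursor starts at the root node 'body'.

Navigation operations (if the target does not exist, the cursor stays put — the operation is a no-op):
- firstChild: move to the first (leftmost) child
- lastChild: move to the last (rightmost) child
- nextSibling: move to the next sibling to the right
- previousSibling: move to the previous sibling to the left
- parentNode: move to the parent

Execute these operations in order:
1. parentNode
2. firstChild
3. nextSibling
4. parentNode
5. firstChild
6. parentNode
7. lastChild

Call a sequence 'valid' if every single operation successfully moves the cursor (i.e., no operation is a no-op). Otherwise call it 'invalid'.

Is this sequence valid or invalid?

After 1 (parentNode): body (no-op, stayed)
After 2 (firstChild): ol
After 3 (nextSibling): h3
After 4 (parentNode): body
After 5 (firstChild): ol
After 6 (parentNode): body
After 7 (lastChild): head

Answer: invalid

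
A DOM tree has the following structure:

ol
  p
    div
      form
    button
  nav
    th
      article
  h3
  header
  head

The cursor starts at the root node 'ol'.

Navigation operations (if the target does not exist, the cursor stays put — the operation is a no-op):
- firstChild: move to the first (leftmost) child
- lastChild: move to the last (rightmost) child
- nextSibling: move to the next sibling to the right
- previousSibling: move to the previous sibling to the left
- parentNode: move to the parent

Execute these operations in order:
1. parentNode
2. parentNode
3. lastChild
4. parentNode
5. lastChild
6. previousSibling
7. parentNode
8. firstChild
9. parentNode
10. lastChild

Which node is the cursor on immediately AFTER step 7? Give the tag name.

Answer: ol

Derivation:
After 1 (parentNode): ol (no-op, stayed)
After 2 (parentNode): ol (no-op, stayed)
After 3 (lastChild): head
After 4 (parentNode): ol
After 5 (lastChild): head
After 6 (previousSibling): header
After 7 (parentNode): ol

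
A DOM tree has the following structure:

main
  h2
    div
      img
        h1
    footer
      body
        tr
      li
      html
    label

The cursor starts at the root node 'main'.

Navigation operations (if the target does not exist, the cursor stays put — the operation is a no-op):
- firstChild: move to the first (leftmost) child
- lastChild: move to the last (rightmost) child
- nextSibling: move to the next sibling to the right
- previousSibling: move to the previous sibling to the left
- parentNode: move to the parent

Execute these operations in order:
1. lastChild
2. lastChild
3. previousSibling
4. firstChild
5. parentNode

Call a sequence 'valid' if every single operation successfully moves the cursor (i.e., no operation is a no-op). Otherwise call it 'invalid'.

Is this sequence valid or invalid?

After 1 (lastChild): h2
After 2 (lastChild): label
After 3 (previousSibling): footer
After 4 (firstChild): body
After 5 (parentNode): footer

Answer: valid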